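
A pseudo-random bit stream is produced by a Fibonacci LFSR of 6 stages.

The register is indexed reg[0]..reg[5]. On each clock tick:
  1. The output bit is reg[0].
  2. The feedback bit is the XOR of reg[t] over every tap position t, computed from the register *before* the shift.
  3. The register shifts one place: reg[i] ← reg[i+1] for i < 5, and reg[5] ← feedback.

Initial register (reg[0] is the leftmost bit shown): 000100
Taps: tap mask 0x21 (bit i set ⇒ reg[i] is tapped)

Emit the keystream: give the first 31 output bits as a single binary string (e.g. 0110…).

tick  register→output (feedback)
  0  000100→0 (0)
  1  001000→0 (0)
  2  010000→0 (0)
  3  100000→1 (1)
  4  000001→0 (1)
  5  000011→0 (1)
  6  000111→0 (1)
  7  001111→0 (1)
  8  011111→0 (1)
  9  111111→1 (0)
 10  111110→1 (1)
 11  111101→1 (0)
 12  111010→1 (1)
 13  110101→1 (0)
 14  101010→1 (1)
 15  010101→0 (1)
 16  101011→1 (0)
 17  010110→0 (0)
 18  101100→1 (1)
 19  011001→0 (1)
 20  110011→1 (0)
 21  100110→1 (1)
 22  001101→0 (1)
 23  011011→0 (1)
 24  110111→1 (0)
 25  101110→1 (1)
 26  011101→0 (1)
 27  111011→1 (0)
 28  110110→1 (1)
 29  101101→1 (0)
 30  011010→0 (0)

0001000001111110101011001101110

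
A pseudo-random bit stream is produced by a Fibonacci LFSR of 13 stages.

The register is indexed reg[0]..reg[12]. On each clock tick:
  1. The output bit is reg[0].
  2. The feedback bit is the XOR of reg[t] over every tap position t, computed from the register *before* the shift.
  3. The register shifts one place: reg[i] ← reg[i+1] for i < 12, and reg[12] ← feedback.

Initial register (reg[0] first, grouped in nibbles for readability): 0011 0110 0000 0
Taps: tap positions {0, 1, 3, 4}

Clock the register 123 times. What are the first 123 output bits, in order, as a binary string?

tick  register→output (feedback)
  0  0011011000000→0 (1)
  1  0110110000001→0 (0)
  2  1101100000010→1 (0)
  3  1011000000100→1 (0)
  4  0110000001000→0 (1)
  5  1100000010001→1 (0)
  6  1000000100010→1 (1)
  7  0000001000101→0 (0)
  8  0000010001010→0 (0)
  9  0000100010100→0 (1)
 10  0001000101001→0 (1)
 11  0010001010011→0 (0)
 12  0100010100110→0 (1)
 13  1000101001101→1 (0)
 14  0001010011010→0 (1)
 15  0010100110101→0 (1)
 16  0101001101011→0 (0)
 17  1010011010110→1 (1)
 18  0100110101101→0 (0)
 19  1001101011010→1 (1)
 20  0011010110101→0 (1)
 21  0110101101011→0 (0)
 22  1101011010110→1 (1)
 23  1010110101101→1 (0)
 24  0101101011010→0 (1)
 25  1011010110101→1 (0)
 26  0110101101010→0 (0)
 27  1101011010100→1 (1)
 28  1010110101001→1 (0)
 29  0101101010010→0 (1)
 30  1011010100101→1 (0)
 31  0110101001010→0 (0)
 32  1101010010100→1 (1)
 33  1010100101001→1 (0)
 34  0101001010010→0 (0)
 35  1010010100100→1 (1)
 36  0100101001001→0 (0)
 37  1001010010010→1 (0)
 38  0010100100100→0 (1)
 39  0101001001001→0 (0)
 40  1010010010010→1 (1)
 41  0100100100101→0 (0)
 42  1001001001010→1 (0)
 43  0010010010100→0 (0)
 44  0100100101000→0 (0)
 45  1001001010000→1 (0)
 46  0010010100000→0 (0)
 47  0100101000000→0 (0)
 48  1001010000000→1 (0)
 49  0010100000000→0 (1)
 50  0101000000001→0 (0)
 51  1010000000010→1 (1)
 52  0100000000101→0 (1)
 53  1000000001011→1 (1)
 54  0000000010111→0 (0)
 55  0000000101110→0 (0)
 56  0000001011100→0 (0)
 57  0000010111000→0 (0)
 58  0000101110000→0 (1)
 59  0001011100001→0 (1)
 60  0010111000011→0 (1)
 61  0101110000111→0 (1)
 62  1011100001111→1 (1)
 63  0111000011111→0 (0)
 64  1110000111110→1 (0)
 65  1100001111100→1 (0)
 66  1000011111000→1 (1)
 67  0000111110001→0 (1)
 68  0001111100011→0 (0)
 69  0011111000110→0 (0)
 70  0111110001100→0 (1)
 71  1111100011001→1 (0)
 72  1111000110010→1 (1)
 73  1110001100101→1 (0)
 74  1100011001010→1 (0)
 75  1000110010100→1 (0)
 76  0001100101000→0 (0)
 77  0011001010000→0 (1)
 78  0110010100001→0 (1)
 79  1100101000011→1 (1)
 80  1001010000111→1 (0)
 81  0010100001110→0 (1)
 82  0101000011101→0 (0)
 83  1010000111010→1 (1)
 84  0100001110101→0 (1)
 85  1000011101011→1 (1)
 86  0000111010111→0 (1)
 87  0001110101111→0 (0)
 88  0011101011110→0 (0)
 89  0111010111100→0 (0)
 90  1110101111000→1 (1)
 91  1101011110001→1 (1)
 92  1010111100011→1 (0)
 93  0101111000110→0 (1)
 94  1011110001101→1 (1)
 95  0111100011011→0 (1)
 96  1111000110111→1 (1)
 97  1110001101111→1 (0)
 98  1100011011110→1 (0)
 99  1000110111100→1 (0)
100  0001101111000→0 (0)
101  0011011110000→0 (1)
102  0110111100001→0 (0)
103  1101111000010→1 (0)
104  1011110000100→1 (1)
105  0111100001001→0 (1)
106  1111000010011→1 (1)
107  1110000100111→1 (0)
108  1100001001110→1 (0)
109  1000010011100→1 (1)
110  0000100111001→0 (1)
111  0001001110011→0 (1)
112  0010011100111→0 (0)
113  0100111001110→0 (0)
114  1001110011100→1 (1)
115  0011100111001→0 (0)
116  0111001110010→0 (0)
117  1110011100100→1 (0)
118  1100111001000→1 (1)
119  1001110010001→1 (1)
120  0011100100011→0 (0)
121  0111001000110→0 (0)
122  1110010001100→1 (0)

001101100000010001010011010110101101010010100100100101000000001011100001111100011001010000111010111100011011110000100111001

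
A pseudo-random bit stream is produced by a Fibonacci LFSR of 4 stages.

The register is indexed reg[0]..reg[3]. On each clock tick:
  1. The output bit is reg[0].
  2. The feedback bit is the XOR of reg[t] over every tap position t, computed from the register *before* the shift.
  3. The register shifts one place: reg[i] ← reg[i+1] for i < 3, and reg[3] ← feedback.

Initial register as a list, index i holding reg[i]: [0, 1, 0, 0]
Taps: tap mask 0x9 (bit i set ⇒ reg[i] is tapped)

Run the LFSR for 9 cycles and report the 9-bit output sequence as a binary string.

010001111

tick  register→output (feedback)
  0  0100→0 (0)
  1  1000→1 (1)
  2  0001→0 (1)
  3  0011→0 (1)
  4  0111→0 (1)
  5  1111→1 (0)
  6  1110→1 (1)
  7  1101→1 (0)
  8  1010→1 (1)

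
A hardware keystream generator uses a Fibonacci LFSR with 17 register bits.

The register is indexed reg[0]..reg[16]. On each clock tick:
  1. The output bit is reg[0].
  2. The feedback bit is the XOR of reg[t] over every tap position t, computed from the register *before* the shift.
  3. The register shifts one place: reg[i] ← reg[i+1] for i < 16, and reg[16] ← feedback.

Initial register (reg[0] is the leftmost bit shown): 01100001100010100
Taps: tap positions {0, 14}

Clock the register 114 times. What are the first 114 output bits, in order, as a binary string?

011000011000101001111111001000010001110000010010110101001001101000101111101110100101110001010111110101001011110001

tick  register→output (feedback)
  0  01100001100010100→0 (1)
  1  11000011000101001→1 (1)
  2  10000110001010011→1 (1)
  3  00001100010100111→0 (1)
  4  00011000101001111→0 (1)
  5  00110001010011111→0 (1)
  6  01100010100111111→0 (1)
  7  11000101001111111→1 (0)
  8  10001010011111110→1 (0)
  9  00010100111111100→0 (1)
 10  00101001111111001→0 (0)
 11  01010011111110010→0 (0)
 12  10100111111100100→1 (0)
 13  01001111111001000→0 (0)
 14  10011111110010000→1 (1)
 15  00111111100100001→0 (0)
 16  01111111001000010→0 (0)
 17  11111110010000100→1 (0)
 18  11111100100001000→1 (1)
 19  11111001000010001→1 (1)
 20  11110010000100011→1 (1)
 21  11100100001000111→1 (0)
 22  11001000010001110→1 (0)
 23  10010000100011100→1 (0)
 24  00100001000111000→0 (0)
 25  01000010001110000→0 (0)
 26  10000100011100000→1 (1)
 27  00001000111000001→0 (0)
 28  00010001110000010→0 (0)
 29  00100011100000100→0 (1)
 30  01000111000001001→0 (0)
 31  10001110000010010→1 (1)
 32  00011100000100101→0 (1)
 33  00111000001001011→0 (0)
 34  01110000010010110→0 (1)
 35  11100000100101101→1 (0)
 36  11000001001011010→1 (1)
 37  10000010010110101→1 (0)
 38  00000100101101010→0 (0)
 39  00001001011010100→0 (1)
 40  00010010110101001→0 (0)
 41  00100101101010010→0 (0)
 42  01001011010100100→0 (1)
 43  10010110101001001→1 (1)
 44  00101101010010011→0 (0)
 45  01011010100100110→0 (1)
 46  10110101001001101→1 (0)
 47  01101010010011010→0 (0)
 48  11010100100110100→1 (0)
 49  10101001001101000→1 (1)
 50  01010010011010001→0 (0)
 51  10100100110100010→1 (1)
 52  01001001101000101→0 (1)
 53  10010011010001011→1 (1)
 54  00100110100010111→0 (1)
 55  01001101000101111→0 (1)
 56  10011010001011111→1 (0)
 57  00110100010111110→0 (1)
 58  01101000101111101→0 (1)
 59  11010001011111011→1 (1)
 60  10100010111110111→1 (0)
 61  01000101111101110→0 (1)
 62  10001011111011101→1 (0)
 63  00010111110111010→0 (0)
 64  00101111101110100→0 (1)
 65  01011111011101001→0 (0)
 66  10111110111010010→1 (1)
 67  01111101110100101→0 (1)
 68  11111011101001011→1 (1)
 69  11110111010010111→1 (0)
 70  11101110100101110→1 (0)
 71  11011101001011100→1 (0)
 72  10111010010111000→1 (1)
 73  01110100101110001→0 (0)
 74  11101001011100010→1 (1)
 75  11010010111000101→1 (0)
 76  10100101110001010→1 (1)
 77  01001011100010101→0 (1)
 78  10010111000101011→1 (1)
 79  00101110001010111→0 (1)
 80  01011100010101111→0 (1)
 81  10111000101011111→1 (0)
 82  01110001010111110→0 (1)
 83  11100010101111101→1 (0)
 84  11000101011111010→1 (1)
 85  10001010111110101→1 (0)
 86  00010101111101010→0 (0)
 87  00101011111010100→0 (1)
 88  01010111110101001→0 (0)
 89  10101111101010010→1 (1)
 90  01011111010100101→0 (1)
 91  10111110101001011→1 (1)
 92  01111101010010111→0 (1)
 93  11111010100101111→1 (0)
 94  11110101001011110→1 (0)
 95  11101010010111100→1 (0)
 96  11010100101111000→1 (1)
 97  10101001011110001→1 (1)
 98  01010010111100011→0 (0)
 99  10100101111000110→1 (0)
100  01001011110001100→0 (1)
101  10010111100011001→1 (1)
102  00101111000110011→0 (0)
103  01011110001100110→0 (1)
104  10111100011001101→1 (0)
105  01111000110011010→0 (0)
106  11110001100110100→1 (0)
107  11100011001101000→1 (1)
108  11000110011010001→1 (1)
109  10001100110100011→1 (1)
110  00011001101000111→0 (1)
111  00110011010001111→0 (1)
112  01100110100011111→0 (1)
113  11001101000111111→1 (0)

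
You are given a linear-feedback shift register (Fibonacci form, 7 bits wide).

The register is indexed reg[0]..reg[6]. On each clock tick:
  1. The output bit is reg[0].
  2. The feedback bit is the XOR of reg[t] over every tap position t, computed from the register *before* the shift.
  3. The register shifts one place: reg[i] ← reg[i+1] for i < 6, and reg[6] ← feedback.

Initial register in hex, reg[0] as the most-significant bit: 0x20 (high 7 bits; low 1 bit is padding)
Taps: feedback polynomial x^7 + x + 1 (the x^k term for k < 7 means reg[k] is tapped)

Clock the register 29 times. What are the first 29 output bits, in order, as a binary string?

tick  register→output (feedback)
  0  0010000→0 (0)
  1  0100000→0 (1)
  2  1000001→1 (1)
  3  0000011→0 (0)
  4  0000110→0 (0)
  5  0001100→0 (0)
  6  0011000→0 (0)
  7  0110000→0 (1)
  8  1100001→1 (0)
  9  1000010→1 (1)
 10  0000101→0 (0)
 11  0001010→0 (0)
 12  0010100→0 (0)
 13  0101000→0 (1)
 14  1010001→1 (1)
 15  0100011→0 (1)
 16  1000111→1 (1)
 17  0001111→0 (0)
 18  0011110→0 (0)
 19  0111100→0 (1)
 20  1111001→1 (0)
 21  1110010→1 (0)
 22  1100100→1 (0)
 23  1001000→1 (1)
 24  0010001→0 (0)
 25  0100010→0 (1)
 26  1000101→1 (1)
 27  0001011→0 (0)
 28  0010110→0 (0)

00100000110000101000111100100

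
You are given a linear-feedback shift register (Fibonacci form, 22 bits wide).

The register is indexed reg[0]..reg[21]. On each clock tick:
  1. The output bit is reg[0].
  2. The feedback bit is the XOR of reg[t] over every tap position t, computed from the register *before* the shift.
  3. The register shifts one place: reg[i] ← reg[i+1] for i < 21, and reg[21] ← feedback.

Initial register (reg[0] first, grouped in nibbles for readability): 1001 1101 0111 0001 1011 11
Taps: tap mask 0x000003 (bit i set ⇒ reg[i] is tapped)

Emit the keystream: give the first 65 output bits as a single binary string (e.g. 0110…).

step | reg (before) | out | fb
   0 | 1001110101110001101111 | 1 | 1
   1 | 0011101011100011011111 | 0 | 0
   2 | 0111010111000110111110 | 0 | 1
   3 | 1110101110001101111101 | 1 | 0
   4 | 1101011100011011111010 | 1 | 0
   5 | 1010111000110111110100 | 1 | 1
   6 | 0101110001101111101001 | 0 | 1
   7 | 1011100011011111010011 | 1 | 1
   8 | 0111000110111110100111 | 0 | 1
   9 | 1110001101111101001111 | 1 | 0
  10 | 1100011011111010011110 | 1 | 0
  11 | 1000110111110100111100 | 1 | 1
  12 | 0001101111101001111001 | 0 | 0
  13 | 0011011111010011110010 | 0 | 0
  14 | 0110111110100111100100 | 0 | 1
  15 | 1101111101001111001001 | 1 | 0
  16 | 1011111010011110010010 | 1 | 1
  17 | 0111110100111100100101 | 0 | 1
  18 | 1111101001111001001011 | 1 | 0
  19 | 1111010011110010010110 | 1 | 0
  20 | 1110100111100100101100 | 1 | 0
  21 | 1101001111001001011000 | 1 | 0
  22 | 1010011110010010110000 | 1 | 1
  23 | 0100111100100101100001 | 0 | 1
  24 | 1001111001001011000011 | 1 | 1
  25 | 0011110010010110000111 | 0 | 0
  26 | 0111100100101100001110 | 0 | 1
  27 | 1111001001011000011101 | 1 | 0
  28 | 1110010010110000111010 | 1 | 0
  29 | 1100100101100001110100 | 1 | 0
  30 | 1001001011000011101000 | 1 | 1
  31 | 0010010110000111010001 | 0 | 0
  32 | 0100101100001110100010 | 0 | 1
  33 | 1001011000011101000101 | 1 | 1
  34 | 0010110000111010001011 | 0 | 0
  35 | 0101100001110100010110 | 0 | 1
  36 | 1011000011101000101101 | 1 | 1
  37 | 0110000111010001011011 | 0 | 1
  38 | 1100001110100010110111 | 1 | 0
  39 | 1000011101000101101110 | 1 | 1
  40 | 0000111010001011011101 | 0 | 0
  41 | 0001110100010110111010 | 0 | 0
  42 | 0011101000101101110100 | 0 | 0
  43 | 0111010001011011101000 | 0 | 1
  44 | 1110100010110111010001 | 1 | 0
  45 | 1101000101101110100010 | 1 | 0
  46 | 1010001011011101000100 | 1 | 1
  47 | 0100010110111010001001 | 0 | 1
  48 | 1000101101110100010011 | 1 | 1
  49 | 0001011011101000100111 | 0 | 0
  50 | 0010110111010001001110 | 0 | 0
  51 | 0101101110100010011100 | 0 | 1
  52 | 1011011101000100111001 | 1 | 1
  53 | 0110111010001001110011 | 0 | 1
  54 | 1101110100010011100111 | 1 | 0
  55 | 1011101000100111001110 | 1 | 1
  56 | 0111010001001110011101 | 0 | 1
  57 | 1110100010011100111011 | 1 | 0
  58 | 1101000100111001110110 | 1 | 0
  59 | 1010001001110011101100 | 1 | 1
  60 | 0100010011100111011001 | 0 | 1
  61 | 1000100111001110110011 | 1 | 1
  62 | 0001001110011101100111 | 0 | 0
  63 | 0010011100111011001110 | 0 | 0
  64 | 0100111001110110011100 | 0 | 1

10011101011100011011111010011110010010110000111010001011011101000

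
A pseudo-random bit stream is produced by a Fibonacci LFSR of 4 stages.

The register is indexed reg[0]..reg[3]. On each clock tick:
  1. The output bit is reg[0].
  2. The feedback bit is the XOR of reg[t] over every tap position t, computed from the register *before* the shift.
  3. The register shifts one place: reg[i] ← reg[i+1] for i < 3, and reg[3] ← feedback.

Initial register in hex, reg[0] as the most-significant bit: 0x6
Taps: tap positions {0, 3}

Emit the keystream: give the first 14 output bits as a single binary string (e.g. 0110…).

01100100011110

tick  register→output (feedback)
  0  0110→0 (0)
  1  1100→1 (1)
  2  1001→1 (0)
  3  0010→0 (0)
  4  0100→0 (0)
  5  1000→1 (1)
  6  0001→0 (1)
  7  0011→0 (1)
  8  0111→0 (1)
  9  1111→1 (0)
 10  1110→1 (1)
 11  1101→1 (0)
 12  1010→1 (1)
 13  0101→0 (1)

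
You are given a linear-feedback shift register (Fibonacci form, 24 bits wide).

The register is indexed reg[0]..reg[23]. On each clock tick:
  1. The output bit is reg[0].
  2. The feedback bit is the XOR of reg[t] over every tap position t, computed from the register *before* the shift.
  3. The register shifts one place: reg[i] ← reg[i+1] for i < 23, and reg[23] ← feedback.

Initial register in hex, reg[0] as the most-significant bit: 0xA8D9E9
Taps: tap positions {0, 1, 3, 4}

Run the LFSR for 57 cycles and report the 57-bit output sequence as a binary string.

tick  register→output (feedback)
  0  101010001101100111101001→1 (0)
  1  010100011011001111010010→0 (0)
  2  101000110110011110100100→1 (1)
  3  010001101100111101001001→0 (1)
  4  100011011001111010010011→1 (0)
  5  000110110011110100100110→0 (0)
  6  001101100111101001001100→0 (1)
  7  011011001111010010011001→0 (0)
  8  110110011110100100110010→1 (0)
  9  101100111101001001100100→1 (0)
 10  011001111010010011001000→0 (1)
 11  110011110100100110010001→1 (1)
 12  100111101001001100100011→1 (1)
 13  001111010010011001000111→0 (0)
 14  011110100100110010001110→0 (1)
 15  111101001001100100011101→1 (1)
 16  111010010011001000111011→1 (1)
 17  110100100110010001110111→1 (1)
 18  101001001100100011101111→1 (1)
 19  010010011001000111011111→0 (0)
 20  100100110010001110111110→1 (0)
 21  001001100100011101111100→0 (0)
 22  010011001000111011111000→0 (0)
 23  100110010001110111110000→1 (1)
 24  001100100011101111100001→0 (1)
 25  011001000111011111000011→0 (1)
 26  110010001110111110000111→1 (1)
 27  100100011101111100001111→1 (0)
 28  001000111011111000011110→0 (0)
 29  010001110111110000111100→0 (1)
 30  100011101111100001111001→1 (0)
 31  000111011111000011110010→0 (0)
 32  001110111110000111100100→0 (0)
 33  011101111100001111001000→0 (0)
 34  111011111000011110010000→1 (1)
 35  110111110000111100100001→1 (0)
 36  101111100001111001000010→1 (1)
 37  011111000011110010000101→0 (1)
 38  111110000111100100001011→1 (0)
 39  111100001111001000010110→1 (1)
 40  111000011110010000101101→1 (0)
 41  110000111100100001011010→1 (0)
 42  100001111001000010110100→1 (1)
 43  000011110010000101101001→0 (1)
 44  000111100100001011010011→0 (0)
 45  001111001000010110100110→0 (0)
 46  011110010000101101001100→0 (1)
 47  111100100001011010011001→1 (1)
 48  111001000010110100110011→1 (0)
 49  110010000101101001100110→1 (1)
 50  100100001011010011001101→1 (0)
 51  001000010110100110011010→0 (0)
 52  010000101101001100110100→0 (1)
 53  100001011010011001101001→1 (1)
 54  000010110100110011010011→0 (1)
 55  000101101001100110100111→0 (1)
 56  001011010011001101001111→0 (1)

101010001101100111101001001100100011101111100001111001000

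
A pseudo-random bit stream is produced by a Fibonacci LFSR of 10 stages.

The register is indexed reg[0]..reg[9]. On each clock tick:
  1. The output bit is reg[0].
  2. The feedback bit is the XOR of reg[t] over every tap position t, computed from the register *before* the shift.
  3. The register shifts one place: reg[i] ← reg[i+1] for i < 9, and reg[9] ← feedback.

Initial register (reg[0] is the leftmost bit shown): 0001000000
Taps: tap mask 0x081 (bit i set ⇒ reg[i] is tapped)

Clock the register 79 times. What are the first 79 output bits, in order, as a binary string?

0001000000000100100100110100110101111100110001111100100011101111110000111000000

step | reg (before) | out | fb
   0 | 0001000000 | 0 | 0
   1 | 0010000000 | 0 | 0
   2 | 0100000000 | 0 | 0
   3 | 1000000000 | 1 | 1
   4 | 0000000001 | 0 | 0
   5 | 0000000010 | 0 | 0
   6 | 0000000100 | 0 | 1
   7 | 0000001001 | 0 | 0
   8 | 0000010010 | 0 | 0
   9 | 0000100100 | 0 | 1
  10 | 0001001001 | 0 | 0
  11 | 0010010010 | 0 | 0
  12 | 0100100100 | 0 | 1
  13 | 1001001001 | 1 | 1
  14 | 0010010011 | 0 | 0
  15 | 0100100110 | 0 | 1
  16 | 1001001101 | 1 | 0
  17 | 0010011010 | 0 | 0
  18 | 0100110100 | 0 | 1
  19 | 1001101001 | 1 | 1
  20 | 0011010011 | 0 | 0
  21 | 0110100110 | 0 | 1
  22 | 1101001101 | 1 | 0
  23 | 1010011010 | 1 | 1
  24 | 0100110101 | 0 | 1
  25 | 1001101011 | 1 | 1
  26 | 0011010111 | 0 | 1
  27 | 0110101111 | 0 | 1
  28 | 1101011111 | 1 | 0
  29 | 1010111110 | 1 | 0
  30 | 0101111100 | 0 | 1
  31 | 1011111001 | 1 | 1
  32 | 0111110011 | 0 | 0
  33 | 1111100110 | 1 | 0
  34 | 1111001100 | 1 | 0
  35 | 1110011000 | 1 | 1
  36 | 1100110001 | 1 | 1
  37 | 1001100011 | 1 | 1
  38 | 0011000111 | 0 | 1
  39 | 0110001111 | 0 | 1
  40 | 1100011111 | 1 | 0
  41 | 1000111110 | 1 | 0
  42 | 0001111100 | 0 | 1
  43 | 0011111001 | 0 | 0
  44 | 0111110010 | 0 | 0
  45 | 1111100100 | 1 | 0
  46 | 1111001000 | 1 | 1
  47 | 1110010001 | 1 | 1
  48 | 1100100011 | 1 | 1
  49 | 1001000111 | 1 | 0
  50 | 0010001110 | 0 | 1
  51 | 0100011101 | 0 | 1
  52 | 1000111011 | 1 | 1
  53 | 0001110111 | 0 | 1
  54 | 0011101111 | 0 | 1
  55 | 0111011111 | 0 | 1
  56 | 1110111111 | 1 | 0
  57 | 1101111110 | 1 | 0
  58 | 1011111100 | 1 | 0
  59 | 0111111000 | 0 | 0
  60 | 1111110000 | 1 | 1
  61 | 1111100001 | 1 | 1
  62 | 1111000011 | 1 | 1
  63 | 1110000111 | 1 | 0
  64 | 1100001110 | 1 | 0
  65 | 1000011100 | 1 | 0
  66 | 0000111000 | 0 | 0
  67 | 0001110000 | 0 | 0
  68 | 0011100000 | 0 | 0
  69 | 0111000000 | 0 | 0
  70 | 1110000000 | 1 | 1
  71 | 1100000001 | 1 | 1
  72 | 1000000011 | 1 | 1
  73 | 0000000111 | 0 | 1
  74 | 0000001111 | 0 | 1
  75 | 0000011111 | 0 | 1
  76 | 0000111111 | 0 | 1
  77 | 0001111111 | 0 | 1
  78 | 0011111111 | 0 | 1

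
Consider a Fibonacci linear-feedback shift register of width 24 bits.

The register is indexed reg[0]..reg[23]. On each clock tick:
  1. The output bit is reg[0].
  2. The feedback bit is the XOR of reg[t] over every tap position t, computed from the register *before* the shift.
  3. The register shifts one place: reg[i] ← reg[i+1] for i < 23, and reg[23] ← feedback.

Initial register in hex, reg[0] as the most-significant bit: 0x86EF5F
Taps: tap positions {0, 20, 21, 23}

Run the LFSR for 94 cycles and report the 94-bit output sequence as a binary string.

1000011011101111010111110001100001000010001011111110110111000100101000010110010111000000110110

step | reg (before) | out | fb
   0 | 100001101110111101011111 | 1 | 0
   1 | 000011011101111010111110 | 0 | 0
   2 | 000110111011110101111100 | 0 | 0
   3 | 001101110111101011111000 | 0 | 1
   4 | 011011101111010111110001 | 0 | 1
   5 | 110111011110101111100011 | 1 | 0
   6 | 101110111101011111000110 | 1 | 0
   7 | 011101111010111110001100 | 0 | 0
   8 | 111011110101111100011000 | 1 | 0
   9 | 110111101011111000110000 | 1 | 1
  10 | 101111010111110001100001 | 1 | 0
  11 | 011110101111100011000010 | 0 | 0
  12 | 111101011111000110000100 | 1 | 0
  13 | 111010111110001100001000 | 1 | 0
  14 | 110101111100011000010000 | 1 | 1
  15 | 101011111000110000100001 | 1 | 0
  16 | 010111110001100001000010 | 0 | 0
  17 | 101111100011000010000100 | 1 | 0
  18 | 011111000110000100001000 | 0 | 1
  19 | 111110001100001000010001 | 1 | 0
  20 | 111100011000010000100010 | 1 | 1
  21 | 111000110000100001000101 | 1 | 1
  22 | 110001100001000010001011 | 1 | 1
  23 | 100011000010000100010111 | 1 | 1
  24 | 000110000100001000101111 | 0 | 1
  25 | 001100001000010001011111 | 0 | 1
  26 | 011000010000100010111111 | 0 | 1
  27 | 110000100001000101111111 | 1 | 0
  28 | 100001000010001011111110 | 1 | 1
  29 | 000010000100010111111101 | 0 | 1
  30 | 000100001000101111111011 | 0 | 0
  31 | 001000010001011111110110 | 0 | 1
  32 | 010000100010111111101101 | 0 | 1
  33 | 100001000101111111011011 | 1 | 1
  34 | 000010001011111110110111 | 0 | 0
  35 | 000100010111111101101110 | 0 | 0
  36 | 001000101111111011011100 | 0 | 0
  37 | 010001011111110110111000 | 0 | 1
  38 | 100010111111101101110001 | 1 | 0
  39 | 000101111111011011100010 | 0 | 0
  40 | 001011111110110111000100 | 0 | 1
  41 | 010111111101101110001001 | 0 | 0
  42 | 101111111011011100010010 | 1 | 1
  43 | 011111110110111000100101 | 0 | 0
  44 | 111111101101110001001010 | 1 | 0
  45 | 111111011011100010010100 | 1 | 0
  46 | 111110110111000100101000 | 1 | 0
  47 | 111101101110001001010000 | 1 | 1
  48 | 111011011100010010100001 | 1 | 0
  49 | 110110111000100101000010 | 1 | 1
  50 | 101101110001001010000101 | 1 | 1
  51 | 011011100010010100001011 | 0 | 0
  52 | 110111000100101000010110 | 1 | 0
  53 | 101110001001010000101100 | 1 | 1
  54 | 011100010010100001011001 | 0 | 0
  55 | 111000100101000010110010 | 1 | 1
  56 | 110001001010000101100101 | 1 | 1
  57 | 100010010100001011001011 | 1 | 1
  58 | 000100101000010110010111 | 0 | 0
  59 | 001001010000101100101110 | 0 | 0
  60 | 010010100001011001011100 | 0 | 0
  61 | 100101000010110010111000 | 1 | 0
  62 | 001010000101100101110000 | 0 | 0
  63 | 010100001011001011100000 | 0 | 0
  64 | 101000010110010111000000 | 1 | 1
  65 | 010000101100101110000001 | 0 | 1
  66 | 100001011001011100000011 | 1 | 0
  67 | 000010110010111000000110 | 0 | 1
  68 | 000101100101110000001101 | 0 | 1
  69 | 001011001011100000011011 | 0 | 0
  70 | 010110010111000000110110 | 0 | 1
  71 | 101100101110000001101101 | 1 | 0
  72 | 011001011100000011011010 | 0 | 1
  73 | 110010111000000110110101 | 1 | 1
  74 | 100101110000001101101011 | 1 | 1
  75 | 001011100000011011010111 | 0 | 0
  76 | 010111000000110110101110 | 0 | 0
  77 | 101110000001101101011100 | 1 | 1
  78 | 011100000011011010111001 | 0 | 0
  79 | 111000000110110101110010 | 1 | 1
  80 | 110000001101101011100101 | 1 | 1
  81 | 100000011011010111001011 | 1 | 1
  82 | 000000110110101110010111 | 0 | 0
  83 | 000001101101011100101110 | 0 | 0
  84 | 000011011010111001011100 | 0 | 0
  85 | 000110110101110010111000 | 0 | 1
  86 | 001101101011100101110001 | 0 | 1
  87 | 011011010111001011100011 | 0 | 1
  88 | 110110101110010111000111 | 1 | 1
  89 | 101101011100101110001111 | 1 | 0
  90 | 011010111001011100011110 | 0 | 0
  91 | 110101110010111000111100 | 1 | 1
  92 | 101011100101110001111001 | 1 | 1
  93 | 010111001011100011110011 | 0 | 1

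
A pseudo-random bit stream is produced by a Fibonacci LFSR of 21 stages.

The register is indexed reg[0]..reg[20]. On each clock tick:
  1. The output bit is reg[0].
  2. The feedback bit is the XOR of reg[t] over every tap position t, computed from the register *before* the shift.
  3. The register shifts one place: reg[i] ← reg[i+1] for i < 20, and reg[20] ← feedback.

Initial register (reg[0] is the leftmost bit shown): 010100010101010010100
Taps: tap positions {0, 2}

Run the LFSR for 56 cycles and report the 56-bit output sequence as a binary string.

01010001010101001010000010100000001100010001000100000111

step | reg (before) | out | fb
   0 | 010100010101010010100 | 0 | 0
   1 | 101000101010100101000 | 1 | 0
   2 | 010001010101001010000 | 0 | 0
   3 | 100010101010010100000 | 1 | 1
   4 | 000101010100101000001 | 0 | 0
   5 | 001010101001010000010 | 0 | 1
   6 | 010101010010100000101 | 0 | 0
   7 | 101010100101000001010 | 1 | 0
   8 | 010101001010000010100 | 0 | 0
   9 | 101010010100000101000 | 1 | 0
  10 | 010100101000001010000 | 0 | 0
  11 | 101001010000010100000 | 1 | 0
  12 | 010010100000101000000 | 0 | 0
  13 | 100101000001010000000 | 1 | 1
  14 | 001010000010100000001 | 0 | 1
  15 | 010100000101000000011 | 0 | 0
  16 | 101000001010000000110 | 1 | 0
  17 | 010000010100000001100 | 0 | 0
  18 | 100000101000000011000 | 1 | 1
  19 | 000001010000000110001 | 0 | 0
  20 | 000010100000001100010 | 0 | 0
  21 | 000101000000011000100 | 0 | 0
  22 | 001010000000110001000 | 0 | 1
  23 | 010100000001100010001 | 0 | 0
  24 | 101000000011000100010 | 1 | 0
  25 | 010000000110001000100 | 0 | 0
  26 | 100000001100010001000 | 1 | 1
  27 | 000000011000100010001 | 0 | 0
  28 | 000000110001000100010 | 0 | 0
  29 | 000001100010001000100 | 0 | 0
  30 | 000011000100010001000 | 0 | 0
  31 | 000110001000100010000 | 0 | 0
  32 | 001100010001000100000 | 0 | 1
  33 | 011000100010001000001 | 0 | 1
  34 | 110001000100010000011 | 1 | 1
  35 | 100010001000100000111 | 1 | 1
  36 | 000100010001000001111 | 0 | 0
  37 | 001000100010000011110 | 0 | 1
  38 | 010001000100000111101 | 0 | 0
  39 | 100010001000001111010 | 1 | 1
  40 | 000100010000011110101 | 0 | 0
  41 | 001000100000111101010 | 0 | 1
  42 | 010001000001111010101 | 0 | 0
  43 | 100010000011110101010 | 1 | 1
  44 | 000100000111101010101 | 0 | 0
  45 | 001000001111010101010 | 0 | 1
  46 | 010000011110101010101 | 0 | 0
  47 | 100000111101010101010 | 1 | 1
  48 | 000001111010101010101 | 0 | 0
  49 | 000011110101010101010 | 0 | 0
  50 | 000111101010101010100 | 0 | 0
  51 | 001111010101010101000 | 0 | 1
  52 | 011110101010101010001 | 0 | 1
  53 | 111101010101010100011 | 1 | 0
  54 | 111010101010101000110 | 1 | 0
  55 | 110101010101010001100 | 1 | 1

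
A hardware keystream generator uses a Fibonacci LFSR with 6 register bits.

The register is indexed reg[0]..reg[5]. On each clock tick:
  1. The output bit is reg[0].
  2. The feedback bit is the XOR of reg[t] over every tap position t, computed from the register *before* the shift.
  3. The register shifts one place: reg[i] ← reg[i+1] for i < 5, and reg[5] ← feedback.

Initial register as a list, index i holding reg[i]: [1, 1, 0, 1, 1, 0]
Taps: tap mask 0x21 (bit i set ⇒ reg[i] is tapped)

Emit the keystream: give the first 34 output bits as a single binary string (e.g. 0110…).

1101101001001110001011110010100011

step | reg (before) | out | fb
   0 | 110110 | 1 | 1
   1 | 101101 | 1 | 0
   2 | 011010 | 0 | 0
   3 | 110100 | 1 | 1
   4 | 101001 | 1 | 0
   5 | 010010 | 0 | 0
   6 | 100100 | 1 | 1
   7 | 001001 | 0 | 1
   8 | 010011 | 0 | 1
   9 | 100111 | 1 | 0
  10 | 001110 | 0 | 0
  11 | 011100 | 0 | 0
  12 | 111000 | 1 | 1
  13 | 110001 | 1 | 0
  14 | 100010 | 1 | 1
  15 | 000101 | 0 | 1
  16 | 001011 | 0 | 1
  17 | 010111 | 0 | 1
  18 | 101111 | 1 | 0
  19 | 011110 | 0 | 0
  20 | 111100 | 1 | 1
  21 | 111001 | 1 | 0
  22 | 110010 | 1 | 1
  23 | 100101 | 1 | 0
  24 | 001010 | 0 | 0
  25 | 010100 | 0 | 0
  26 | 101000 | 1 | 1
  27 | 010001 | 0 | 1
  28 | 100011 | 1 | 0
  29 | 000110 | 0 | 0
  30 | 001100 | 0 | 0
  31 | 011000 | 0 | 0
  32 | 110000 | 1 | 1
  33 | 100001 | 1 | 0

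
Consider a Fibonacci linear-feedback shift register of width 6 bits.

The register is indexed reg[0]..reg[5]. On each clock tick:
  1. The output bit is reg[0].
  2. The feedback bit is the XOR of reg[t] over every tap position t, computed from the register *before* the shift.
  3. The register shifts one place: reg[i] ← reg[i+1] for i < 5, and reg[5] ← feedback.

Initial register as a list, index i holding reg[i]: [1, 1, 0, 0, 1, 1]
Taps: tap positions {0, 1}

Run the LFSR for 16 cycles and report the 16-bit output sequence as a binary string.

tick  register→output (feedback)
  0  110011→1 (0)
  1  100110→1 (1)
  2  001101→0 (0)
  3  011010→0 (1)
  4  110101→1 (0)
  5  101010→1 (1)
  6  010101→0 (1)
  7  101011→1 (1)
  8  010111→0 (1)
  9  101111→1 (1)
 10  011111→0 (1)
 11  111111→1 (0)
 12  111110→1 (0)
 13  111100→1 (0)
 14  111000→1 (0)
 15  110000→1 (0)

1100110101011111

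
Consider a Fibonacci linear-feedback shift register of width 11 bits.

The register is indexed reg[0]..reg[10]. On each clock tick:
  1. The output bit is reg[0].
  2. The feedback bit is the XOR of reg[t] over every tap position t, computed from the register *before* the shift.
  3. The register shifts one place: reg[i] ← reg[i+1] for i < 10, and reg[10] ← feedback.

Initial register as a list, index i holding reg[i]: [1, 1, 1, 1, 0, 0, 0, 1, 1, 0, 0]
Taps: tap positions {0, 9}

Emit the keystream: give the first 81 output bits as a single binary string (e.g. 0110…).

111100011001100000111100000001100000000011111111111001100110010110100101110001011

k : reg_k → out_k, fb_k
0: 11110001100 → 1, fb=1
1: 11100011001 → 1, fb=1
2: 11000110011 → 1, fb=0
3: 10001100110 → 1, fb=0
4: 00011001100 → 0, fb=0
5: 00110011000 → 0, fb=0
6: 01100110000 → 0, fb=0
7: 11001100000 → 1, fb=1
8: 10011000001 → 1, fb=1
9: 00110000011 → 0, fb=1
10: 01100000111 → 0, fb=1
11: 11000001111 → 1, fb=0
12: 10000011110 → 1, fb=0
13: 00000111100 → 0, fb=0
14: 00001111000 → 0, fb=0
15: 00011110000 → 0, fb=0
16: 00111100000 → 0, fb=0
17: 01111000000 → 0, fb=0
18: 11110000000 → 1, fb=1
19: 11100000001 → 1, fb=1
20: 11000000011 → 1, fb=0
21: 10000000110 → 1, fb=0
22: 00000001100 → 0, fb=0
23: 00000011000 → 0, fb=0
24: 00000110000 → 0, fb=0
25: 00001100000 → 0, fb=0
26: 00011000000 → 0, fb=0
27: 00110000000 → 0, fb=0
28: 01100000000 → 0, fb=0
29: 11000000000 → 1, fb=1
30: 10000000001 → 1, fb=1
31: 00000000011 → 0, fb=1
32: 00000000111 → 0, fb=1
33: 00000001111 → 0, fb=1
34: 00000011111 → 0, fb=1
35: 00000111111 → 0, fb=1
36: 00001111111 → 0, fb=1
37: 00011111111 → 0, fb=1
38: 00111111111 → 0, fb=1
39: 01111111111 → 0, fb=1
40: 11111111111 → 1, fb=0
41: 11111111110 → 1, fb=0
42: 11111111100 → 1, fb=1
43: 11111111001 → 1, fb=1
44: 11111110011 → 1, fb=0
45: 11111100110 → 1, fb=0
46: 11111001100 → 1, fb=1
47: 11110011001 → 1, fb=1
48: 11100110011 → 1, fb=0
49: 11001100110 → 1, fb=0
50: 10011001100 → 1, fb=1
51: 00110011001 → 0, fb=0
52: 01100110010 → 0, fb=1
53: 11001100101 → 1, fb=1
54: 10011001011 → 1, fb=0
55: 00110010110 → 0, fb=1
56: 01100101101 → 0, fb=0
57: 11001011010 → 1, fb=0
58: 10010110100 → 1, fb=1
59: 00101101001 → 0, fb=0
60: 01011010010 → 0, fb=1
61: 10110100101 → 1, fb=1
62: 01101001011 → 0, fb=1
63: 11010010111 → 1, fb=0
64: 10100101110 → 1, fb=0
65: 01001011100 → 0, fb=0
66: 10010111000 → 1, fb=1
67: 00101110001 → 0, fb=0
68: 01011100010 → 0, fb=1
69: 10111000101 → 1, fb=1
70: 01110001011 → 0, fb=1
71: 11100010111 → 1, fb=0
72: 11000101110 → 1, fb=0
73: 10001011100 → 1, fb=1
74: 00010111001 → 0, fb=0
75: 00101110010 → 0, fb=1
76: 01011100101 → 0, fb=0
77: 10111001010 → 1, fb=0
78: 01110010100 → 0, fb=0
79: 11100101000 → 1, fb=1
80: 11001010001 → 1, fb=1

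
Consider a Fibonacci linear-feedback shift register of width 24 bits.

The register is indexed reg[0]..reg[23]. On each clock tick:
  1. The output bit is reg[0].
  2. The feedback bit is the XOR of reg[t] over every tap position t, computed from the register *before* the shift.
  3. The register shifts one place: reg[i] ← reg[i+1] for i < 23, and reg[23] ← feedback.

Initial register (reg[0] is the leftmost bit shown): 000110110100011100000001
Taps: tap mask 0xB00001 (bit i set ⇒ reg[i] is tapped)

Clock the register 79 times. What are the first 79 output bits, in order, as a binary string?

0001101101000111000000011101011101101000111000101100001000001110100100010101011

step | reg (before) | out | fb
   0 | 000110110100011100000001 | 0 | 1
   1 | 001101101000111000000011 | 0 | 1
   2 | 011011010001110000000111 | 0 | 0
   3 | 110110100011100000001110 | 1 | 1
   4 | 101101000111000000011101 | 1 | 0
   5 | 011010001110000000111010 | 0 | 1
   6 | 110100011100000001110101 | 1 | 1
   7 | 101000111000000011101011 | 1 | 1
   8 | 010001110000000111010111 | 0 | 0
   9 | 100011100000001110101110 | 1 | 1
  10 | 000111000000011101011101 | 0 | 1
  11 | 001110000000111010111011 | 0 | 0
  12 | 011100000001110101110110 | 0 | 1
  13 | 111000000011101011101101 | 1 | 0
  14 | 110000000111010111011010 | 1 | 0
  15 | 100000001110101110110100 | 1 | 0
  16 | 000000011101011101101000 | 0 | 1
  17 | 000000111010111011010001 | 0 | 1
  18 | 000001110101110110100011 | 0 | 1
  19 | 000011101011101101000111 | 0 | 0
  20 | 000111010111011010001110 | 0 | 0
  21 | 001110101110110100011100 | 0 | 0
  22 | 011101011101101000111000 | 0 | 1
  23 | 111010111011010001110001 | 1 | 0
  24 | 110101110110100011100010 | 1 | 1
  25 | 101011101101000111000101 | 1 | 1
  26 | 010111011010001110001011 | 0 | 0
  27 | 101110110100011100010110 | 1 | 0
  28 | 011101101000111000101100 | 0 | 0
  29 | 111011010001110001011000 | 1 | 0
  30 | 110110100011100010110000 | 1 | 1
  31 | 101101000111000101100001 | 1 | 0
  32 | 011010001110001011000010 | 0 | 0
  33 | 110100011100010110000100 | 1 | 0
  34 | 101000111000101100001000 | 1 | 0
  35 | 010001110001011000010000 | 0 | 0
  36 | 100011100010110000100000 | 1 | 1
  37 | 000111000101100001000001 | 0 | 1
  38 | 001110001011000010000011 | 0 | 1
  39 | 011100010110000100000111 | 0 | 0
  40 | 111000101100001000001110 | 1 | 1
  41 | 110001011000010000011101 | 1 | 0
  42 | 100010110000100000111010 | 1 | 0
  43 | 000101100001000001110100 | 0 | 1
  44 | 001011000010000011101001 | 0 | 0
  45 | 010110000100000111010010 | 0 | 0
  46 | 101100001000001110100100 | 1 | 0
  47 | 011000010000011101001000 | 0 | 1
  48 | 110000100000111010010001 | 1 | 0
  49 | 100001000001110100100010 | 1 | 1
  50 | 000010000011101001000101 | 0 | 0
  51 | 000100000111010010001010 | 0 | 1
  52 | 001000001110100100010101 | 0 | 0
  53 | 010000011101001000101010 | 0 | 1
  54 | 100000111010010001010101 | 1 | 1
  55 | 000001110100100010101011 | 0 | 0
  56 | 000011101001000101010110 | 0 | 1
  57 | 000111010010001010101101 | 0 | 1
  58 | 001110100100010101011011 | 0 | 0
  59 | 011101001000101010110110 | 0 | 1
  60 | 111010010001010101101101 | 1 | 0
  61 | 110100100010101011011010 | 1 | 0
  62 | 101001000101010110110100 | 1 | 0
  63 | 010010001010101101101000 | 0 | 1
  64 | 100100010101011011010001 | 1 | 0
  65 | 001000101010110110100010 | 0 | 0
  66 | 010001010101101101000100 | 0 | 1
  67 | 100010101011011010001001 | 1 | 1
  68 | 000101010110110100010011 | 0 | 1
  69 | 001010101101101000100111 | 0 | 0
  70 | 010101011011010001001110 | 0 | 0
  71 | 101010110110100010011100 | 1 | 1
  72 | 010101101101000100111001 | 0 | 0
  73 | 101011011010001001110010 | 1 | 1
  74 | 010110110100010011100101 | 0 | 0
  75 | 101101101000100111001010 | 1 | 0
  76 | 011011010001001110010100 | 0 | 1
  77 | 110110100010011100101001 | 1 | 1
  78 | 101101000100111001010011 | 1 | 0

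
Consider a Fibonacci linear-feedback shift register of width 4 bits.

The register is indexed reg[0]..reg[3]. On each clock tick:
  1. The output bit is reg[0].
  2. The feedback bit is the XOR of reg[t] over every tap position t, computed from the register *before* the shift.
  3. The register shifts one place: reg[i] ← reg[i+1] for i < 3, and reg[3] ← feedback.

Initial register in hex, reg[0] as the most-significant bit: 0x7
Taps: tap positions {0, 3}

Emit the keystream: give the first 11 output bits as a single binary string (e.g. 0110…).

step | reg (before) | out | fb
   0 | 0111 | 0 | 1
   1 | 1111 | 1 | 0
   2 | 1110 | 1 | 1
   3 | 1101 | 1 | 0
   4 | 1010 | 1 | 1
   5 | 0101 | 0 | 1
   6 | 1011 | 1 | 0
   7 | 0110 | 0 | 0
   8 | 1100 | 1 | 1
   9 | 1001 | 1 | 0
  10 | 0010 | 0 | 0

01111010110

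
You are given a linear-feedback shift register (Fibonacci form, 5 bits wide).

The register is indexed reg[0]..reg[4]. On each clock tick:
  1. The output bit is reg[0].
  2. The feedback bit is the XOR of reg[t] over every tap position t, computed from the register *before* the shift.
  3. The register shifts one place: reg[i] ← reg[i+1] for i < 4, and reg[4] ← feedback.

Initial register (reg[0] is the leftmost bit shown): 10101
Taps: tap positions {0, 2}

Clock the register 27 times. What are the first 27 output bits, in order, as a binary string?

101010000100101100111110001

step | reg (before) | out | fb
   0 | 10101 | 1 | 0
   1 | 01010 | 0 | 0
   2 | 10100 | 1 | 0
   3 | 01000 | 0 | 0
   4 | 10000 | 1 | 1
   5 | 00001 | 0 | 0
   6 | 00010 | 0 | 0
   7 | 00100 | 0 | 1
   8 | 01001 | 0 | 0
   9 | 10010 | 1 | 1
  10 | 00101 | 0 | 1
  11 | 01011 | 0 | 0
  12 | 10110 | 1 | 0
  13 | 01100 | 0 | 1
  14 | 11001 | 1 | 1
  15 | 10011 | 1 | 1
  16 | 00111 | 0 | 1
  17 | 01111 | 0 | 1
  18 | 11111 | 1 | 0
  19 | 11110 | 1 | 0
  20 | 11100 | 1 | 0
  21 | 11000 | 1 | 1
  22 | 10001 | 1 | 1
  23 | 00011 | 0 | 0
  24 | 00110 | 0 | 1
  25 | 01101 | 0 | 1
  26 | 11011 | 1 | 1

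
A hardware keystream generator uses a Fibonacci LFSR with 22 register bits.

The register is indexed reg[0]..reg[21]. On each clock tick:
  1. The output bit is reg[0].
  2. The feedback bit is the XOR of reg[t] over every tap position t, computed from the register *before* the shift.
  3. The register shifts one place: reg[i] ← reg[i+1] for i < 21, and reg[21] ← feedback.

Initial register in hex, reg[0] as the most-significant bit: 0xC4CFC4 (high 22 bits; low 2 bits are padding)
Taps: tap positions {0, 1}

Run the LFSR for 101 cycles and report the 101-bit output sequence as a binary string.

11000100110011111100010100110101010000010011110101111111000011010001111000000100010111001000100000110

step | reg (before) | out | fb
   0 | 1100010011001111110001 | 1 | 0
   1 | 1000100110011111100010 | 1 | 1
   2 | 0001001100111111000101 | 0 | 0
   3 | 0010011001111110001010 | 0 | 0
   4 | 0100110011111100010100 | 0 | 1
   5 | 1001100111111000101001 | 1 | 1
   6 | 0011001111110001010011 | 0 | 0
   7 | 0110011111100010100110 | 0 | 1
   8 | 1100111111000101001101 | 1 | 0
   9 | 1001111110001010011010 | 1 | 1
  10 | 0011111100010100110101 | 0 | 0
  11 | 0111111000101001101010 | 0 | 1
  12 | 1111110001010011010101 | 1 | 0
  13 | 1111100010100110101010 | 1 | 0
  14 | 1111000101001101010100 | 1 | 0
  15 | 1110001010011010101000 | 1 | 0
  16 | 1100010100110101010000 | 1 | 0
  17 | 1000101001101010100000 | 1 | 1
  18 | 0001010011010101000001 | 0 | 0
  19 | 0010100110101010000010 | 0 | 0
  20 | 0101001101010100000100 | 0 | 1
  21 | 1010011010101000001001 | 1 | 1
  22 | 0100110101010000010011 | 0 | 1
  23 | 1001101010100000100111 | 1 | 1
  24 | 0011010101000001001111 | 0 | 0
  25 | 0110101010000010011110 | 0 | 1
  26 | 1101010100000100111101 | 1 | 0
  27 | 1010101000001001111010 | 1 | 1
  28 | 0101010000010011110101 | 0 | 1
  29 | 1010100000100111101011 | 1 | 1
  30 | 0101000001001111010111 | 0 | 1
  31 | 1010000010011110101111 | 1 | 1
  32 | 0100000100111101011111 | 0 | 1
  33 | 1000001001111010111111 | 1 | 1
  34 | 0000010011110101111111 | 0 | 0
  35 | 0000100111101011111110 | 0 | 0
  36 | 0001001111010111111100 | 0 | 0
  37 | 0010011110101111111000 | 0 | 0
  38 | 0100111101011111110000 | 0 | 1
  39 | 1001111010111111100001 | 1 | 1
  40 | 0011110101111111000011 | 0 | 0
  41 | 0111101011111110000110 | 0 | 1
  42 | 1111010111111100001101 | 1 | 0
  43 | 1110101111111000011010 | 1 | 0
  44 | 1101011111110000110100 | 1 | 0
  45 | 1010111111100001101000 | 1 | 1
  46 | 0101111111000011010001 | 0 | 1
  47 | 1011111110000110100011 | 1 | 1
  48 | 0111111100001101000111 | 0 | 1
  49 | 1111111000011010001111 | 1 | 0
  50 | 1111110000110100011110 | 1 | 0
  51 | 1111100001101000111100 | 1 | 0
  52 | 1111000011010001111000 | 1 | 0
  53 | 1110000110100011110000 | 1 | 0
  54 | 1100001101000111100000 | 1 | 0
  55 | 1000011010001111000000 | 1 | 1
  56 | 0000110100011110000001 | 0 | 0
  57 | 0001101000111100000010 | 0 | 0
  58 | 0011010001111000000100 | 0 | 0
  59 | 0110100011110000001000 | 0 | 1
  60 | 1101000111100000010001 | 1 | 0
  61 | 1010001111000000100010 | 1 | 1
  62 | 0100011110000001000101 | 0 | 1
  63 | 1000111100000010001011 | 1 | 1
  64 | 0001111000000100010111 | 0 | 0
  65 | 0011110000001000101110 | 0 | 0
  66 | 0111100000010001011100 | 0 | 1
  67 | 1111000000100010111001 | 1 | 0
  68 | 1110000001000101110010 | 1 | 0
  69 | 1100000010001011100100 | 1 | 0
  70 | 1000000100010111001000 | 1 | 1
  71 | 0000001000101110010001 | 0 | 0
  72 | 0000010001011100100010 | 0 | 0
  73 | 0000100010111001000100 | 0 | 0
  74 | 0001000101110010001000 | 0 | 0
  75 | 0010001011100100010000 | 0 | 0
  76 | 0100010111001000100000 | 0 | 1
  77 | 1000101110010001000001 | 1 | 1
  78 | 0001011100100010000011 | 0 | 0
  79 | 0010111001000100000110 | 0 | 0
  80 | 0101110010001000001100 | 0 | 1
  81 | 1011100100010000011001 | 1 | 1
  82 | 0111001000100000110011 | 0 | 1
  83 | 1110010001000001100111 | 1 | 0
  84 | 1100100010000011001110 | 1 | 0
  85 | 1001000100000110011100 | 1 | 1
  86 | 0010001000001100111001 | 0 | 0
  87 | 0100010000011001110010 | 0 | 1
  88 | 1000100000110011100101 | 1 | 1
  89 | 0001000001100111001011 | 0 | 0
  90 | 0010000011001110010110 | 0 | 0
  91 | 0100000110011100101100 | 0 | 1
  92 | 1000001100111001011001 | 1 | 1
  93 | 0000011001110010110011 | 0 | 0
  94 | 0000110011100101100110 | 0 | 0
  95 | 0001100111001011001100 | 0 | 0
  96 | 0011001110010110011000 | 0 | 0
  97 | 0110011100101100110000 | 0 | 1
  98 | 1100111001011001100001 | 1 | 0
  99 | 1001110010110011000010 | 1 | 1
 100 | 0011100101100110000101 | 0 | 0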